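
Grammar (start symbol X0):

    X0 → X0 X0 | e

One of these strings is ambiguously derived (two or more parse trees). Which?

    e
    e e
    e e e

e: 1 tree
e e: 1 tree
e e e: 2 trees

e e e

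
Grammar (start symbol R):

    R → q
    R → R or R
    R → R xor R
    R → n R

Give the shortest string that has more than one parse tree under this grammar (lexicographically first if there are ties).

length 1: no string has ≥2 trees
length 2: no string has ≥2 trees
length 3: no string has ≥2 trees
length 4: n q or q has 2 parse trees

Two derivations of n q or q:
  R ⇒ R or R ⇒ n R or R ⇒ n q or R ⇒ n q or q
  R ⇒ n R ⇒ n R or R ⇒ n q or R ⇒ n q or q

n q or q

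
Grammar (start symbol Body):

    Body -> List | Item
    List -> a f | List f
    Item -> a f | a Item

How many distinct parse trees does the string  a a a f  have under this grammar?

1

Parse trees for a a a f:
  [Body [Item a [Item a [Item a f]]]]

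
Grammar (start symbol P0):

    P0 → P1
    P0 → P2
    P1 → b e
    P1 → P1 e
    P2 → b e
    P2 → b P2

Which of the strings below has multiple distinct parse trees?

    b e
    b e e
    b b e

b e: 2 trees
b e e: 1 tree
b b e: 1 tree

b e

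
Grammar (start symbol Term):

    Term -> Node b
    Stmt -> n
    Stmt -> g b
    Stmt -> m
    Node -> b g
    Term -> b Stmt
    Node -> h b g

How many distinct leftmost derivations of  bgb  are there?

2

Parse trees for bgb:
  [Term [Node b g] b]
  [Term b [Stmt g b]]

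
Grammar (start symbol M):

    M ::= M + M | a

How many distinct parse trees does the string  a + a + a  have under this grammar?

2

Parse trees for a + a + a:
  [M [M a] + [M [M a] + [M a]]]
  [M [M [M a] + [M a]] + [M a]]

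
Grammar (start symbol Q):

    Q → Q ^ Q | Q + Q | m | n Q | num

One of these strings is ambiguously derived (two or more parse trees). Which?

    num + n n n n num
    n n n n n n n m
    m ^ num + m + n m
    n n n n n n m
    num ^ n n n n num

num + n n n n num: 1 tree
n n n n n n n m: 1 tree
m ^ num + m + n m: 5 trees
n n n n n n m: 1 tree
num ^ n n n n num: 1 tree

m ^ num + m + n m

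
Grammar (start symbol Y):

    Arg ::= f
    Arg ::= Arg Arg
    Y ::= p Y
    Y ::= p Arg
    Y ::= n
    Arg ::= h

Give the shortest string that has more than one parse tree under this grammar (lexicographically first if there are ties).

length 1: no string has ≥2 trees
length 2: no string has ≥2 trees
length 3: no string has ≥2 trees
length 4: p f f f has 2 parse trees

Two derivations of p f f f:
  Y ⇒ p Arg ⇒ p Arg Arg ⇒ p f Arg ⇒ p f Arg Arg ⇒ p f f Arg ⇒ p f f f
  Y ⇒ p Arg ⇒ p Arg Arg ⇒ p Arg Arg Arg ⇒ p f Arg Arg ⇒ p f f Arg ⇒ p f f f

p f f f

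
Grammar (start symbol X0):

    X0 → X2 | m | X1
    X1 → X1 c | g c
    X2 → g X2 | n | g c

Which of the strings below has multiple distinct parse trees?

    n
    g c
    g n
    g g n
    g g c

n: 1 tree
g c: 2 trees
g n: 1 tree
g g n: 1 tree
g g c: 1 tree

g c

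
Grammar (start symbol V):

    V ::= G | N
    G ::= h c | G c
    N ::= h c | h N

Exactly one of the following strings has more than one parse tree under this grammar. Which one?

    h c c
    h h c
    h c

h c

h c c: 1 tree
h h c: 1 tree
h c: 2 trees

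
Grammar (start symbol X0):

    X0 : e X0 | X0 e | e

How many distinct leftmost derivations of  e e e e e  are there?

16

Parse trees for e e e e e (showing first 6 of 16):
  [X0 e [X0 e [X0 e [X0 e [X0 e]]]]]
  [X0 e [X0 e [X0 e [X0 [X0 e] e]]]]
  [X0 e [X0 e [X0 [X0 e [X0 e]] e]]]
  [X0 e [X0 e [X0 [X0 [X0 e] e] e]]]
  [X0 e [X0 [X0 e [X0 e [X0 e]]] e]]
  [X0 e [X0 [X0 e [X0 [X0 e] e]] e]]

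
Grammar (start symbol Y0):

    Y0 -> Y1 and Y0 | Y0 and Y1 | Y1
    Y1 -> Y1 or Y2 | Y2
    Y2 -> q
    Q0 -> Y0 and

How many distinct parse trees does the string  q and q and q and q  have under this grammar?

8

Parse trees for q and q and q and q:
  [Y0 [Y1 [Y2 q]] and [Y0 [Y1 [Y2 q]] and [Y0 [Y1 [Y2 q]] and [Y0 [Y1 [Y2 q]]]]]]
  [Y0 [Y1 [Y2 q]] and [Y0 [Y1 [Y2 q]] and [Y0 [Y0 [Y1 [Y2 q]]] and [Y1 [Y2 q]]]]]
  [Y0 [Y1 [Y2 q]] and [Y0 [Y0 [Y1 [Y2 q]] and [Y0 [Y1 [Y2 q]]]] and [Y1 [Y2 q]]]]
  [Y0 [Y1 [Y2 q]] and [Y0 [Y0 [Y0 [Y1 [Y2 q]]] and [Y1 [Y2 q]]] and [Y1 [Y2 q]]]]
  [Y0 [Y0 [Y1 [Y2 q]] and [Y0 [Y1 [Y2 q]] and [Y0 [Y1 [Y2 q]]]]] and [Y1 [Y2 q]]]
  [Y0 [Y0 [Y1 [Y2 q]] and [Y0 [Y0 [Y1 [Y2 q]]] and [Y1 [Y2 q]]]] and [Y1 [Y2 q]]]
  [Y0 [Y0 [Y0 [Y1 [Y2 q]] and [Y0 [Y1 [Y2 q]]]] and [Y1 [Y2 q]]] and [Y1 [Y2 q]]]
  [Y0 [Y0 [Y0 [Y0 [Y1 [Y2 q]]] and [Y1 [Y2 q]]] and [Y1 [Y2 q]]] and [Y1 [Y2 q]]]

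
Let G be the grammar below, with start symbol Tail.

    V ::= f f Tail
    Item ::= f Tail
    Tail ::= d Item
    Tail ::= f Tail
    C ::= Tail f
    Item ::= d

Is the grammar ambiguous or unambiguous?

(C, V are unreachable from Tail, so their rules don't affect L(Tail).) The reachable rules are right-linear with at most one rule per (nonterminal, next-terminal) pair. Each input token forces the next rule, so parsing is deterministic.

Unambiguous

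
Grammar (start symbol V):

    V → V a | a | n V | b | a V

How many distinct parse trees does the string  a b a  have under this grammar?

Parse trees for a b a:
  [V [V a [V b]] a]
  [V a [V [V b] a]]

2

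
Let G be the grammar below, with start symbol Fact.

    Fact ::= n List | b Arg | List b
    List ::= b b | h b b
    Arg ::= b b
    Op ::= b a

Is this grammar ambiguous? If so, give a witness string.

Witness: b b b

Derivation 1: Fact ⇒ b Arg ⇒ b b b
Derivation 2: Fact ⇒ List b ⇒ b b b

Two distinct leftmost derivations for the same string.

Ambiguous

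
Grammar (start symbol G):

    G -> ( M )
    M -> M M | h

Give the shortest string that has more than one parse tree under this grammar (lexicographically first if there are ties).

( h h h )

length 3: no string has ≥2 trees
length 4: no string has ≥2 trees
length 5: ( h h h ) has 2 parse trees

Two derivations of ( h h h ):
  G ⇒ ( M ) ⇒ ( M M ) ⇒ ( M M M ) ⇒ ( h M M ) ⇒ ( h h M ) ⇒ ( h h h )
  G ⇒ ( M ) ⇒ ( M M ) ⇒ ( h M ) ⇒ ( h M M ) ⇒ ( h h M ) ⇒ ( h h h )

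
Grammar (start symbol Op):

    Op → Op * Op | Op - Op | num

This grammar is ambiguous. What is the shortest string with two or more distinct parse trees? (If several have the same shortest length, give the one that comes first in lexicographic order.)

num * num * num

length 1: no string has ≥2 trees
length 3: no string has ≥2 trees
length 5: num * num * num has 2 parse trees

Two derivations of num * num * num:
  Op ⇒ Op * Op ⇒ Op * Op * Op ⇒ num * Op * Op ⇒ num * num * Op ⇒ num * num * num
  Op ⇒ Op * Op ⇒ num * Op ⇒ num * Op * Op ⇒ num * num * Op ⇒ num * num * num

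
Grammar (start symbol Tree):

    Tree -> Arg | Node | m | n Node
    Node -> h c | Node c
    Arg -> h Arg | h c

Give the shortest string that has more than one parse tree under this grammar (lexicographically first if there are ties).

h c

length 1: no string has ≥2 trees
length 2: h c has 2 parse trees

Two derivations of h c:
  Tree ⇒ Arg ⇒ h c
  Tree ⇒ Node ⇒ h c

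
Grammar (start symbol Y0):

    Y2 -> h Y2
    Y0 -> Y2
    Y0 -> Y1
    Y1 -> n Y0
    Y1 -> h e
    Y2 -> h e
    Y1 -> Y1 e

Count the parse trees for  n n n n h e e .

9

Parse trees for n n n n h e e (showing first 6 of 9):
  [Y0 [Y1 n [Y0 [Y1 n [Y0 [Y1 n [Y0 [Y1 n [Y0 [Y1 [Y1 h e] e]]]]]]]]]]
  [Y0 [Y1 n [Y0 [Y1 n [Y0 [Y1 n [Y0 [Y1 [Y1 n [Y0 [Y2 h e]]] e]]]]]]]]
  [Y0 [Y1 n [Y0 [Y1 n [Y0 [Y1 n [Y0 [Y1 [Y1 n [Y0 [Y1 h e]]] e]]]]]]]]
  [Y0 [Y1 n [Y0 [Y1 n [Y0 [Y1 [Y1 n [Y0 [Y1 n [Y0 [Y2 h e]]]]] e]]]]]]
  [Y0 [Y1 n [Y0 [Y1 n [Y0 [Y1 [Y1 n [Y0 [Y1 n [Y0 [Y1 h e]]]]] e]]]]]]
  [Y0 [Y1 n [Y0 [Y1 [Y1 n [Y0 [Y1 n [Y0 [Y1 n [Y0 [Y2 h e]]]]]]] e]]]]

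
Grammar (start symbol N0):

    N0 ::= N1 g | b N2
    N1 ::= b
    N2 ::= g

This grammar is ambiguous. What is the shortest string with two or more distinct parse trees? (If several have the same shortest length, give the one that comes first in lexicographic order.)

length 2: b g has 2 parse trees

Two derivations of b g:
  N0 ⇒ N1 g ⇒ b g
  N0 ⇒ b N2 ⇒ b g

b g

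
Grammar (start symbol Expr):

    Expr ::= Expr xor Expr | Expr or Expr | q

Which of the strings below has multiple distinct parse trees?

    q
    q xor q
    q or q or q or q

q: 1 tree
q xor q: 1 tree
q or q or q or q: 5 trees

q or q or q or q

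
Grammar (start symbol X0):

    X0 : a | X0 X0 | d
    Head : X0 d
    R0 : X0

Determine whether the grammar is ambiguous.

Ambiguous

Witness: a a a

Derivation 1: X0 ⇒ X0 X0 ⇒ a X0 ⇒ a X0 X0 ⇒ a a X0 ⇒ a a a
Derivation 2: X0 ⇒ X0 X0 ⇒ X0 X0 X0 ⇒ a X0 X0 ⇒ a a X0 ⇒ a a a

Two distinct leftmost derivations for the same string.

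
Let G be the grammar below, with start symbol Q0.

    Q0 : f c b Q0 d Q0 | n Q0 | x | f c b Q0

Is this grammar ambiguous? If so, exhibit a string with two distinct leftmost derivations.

Ambiguous

Witness: f c b f c b x d x

Derivation 1: Q0 ⇒ f c b Q0 d Q0 ⇒ f c b f c b Q0 d Q0 ⇒ f c b f c b x d Q0 ⇒ f c b f c b x d x
Derivation 2: Q0 ⇒ f c b Q0 ⇒ f c b f c b Q0 d Q0 ⇒ f c b f c b x d Q0 ⇒ f c b f c b x d x

Two distinct leftmost derivations for the same string.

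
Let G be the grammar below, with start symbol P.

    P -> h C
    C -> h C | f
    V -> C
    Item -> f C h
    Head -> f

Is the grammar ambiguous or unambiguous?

Only P, C are reachable from P; ignoring the rest: Restricted to the reachable nonterminals, every rule has the form A → t or A → t B, and no two rules for the same A share a first terminal. The grammar encodes a DFA — one run per string.

Unambiguous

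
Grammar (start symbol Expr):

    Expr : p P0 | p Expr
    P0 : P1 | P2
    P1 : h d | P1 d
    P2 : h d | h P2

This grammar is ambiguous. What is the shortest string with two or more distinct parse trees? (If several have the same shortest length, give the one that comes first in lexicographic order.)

length 3: p h d has 2 parse trees

Two derivations of p h d:
  Expr ⇒ p P0 ⇒ p P1 ⇒ p h d
  Expr ⇒ p P0 ⇒ p P2 ⇒ p h d

p h d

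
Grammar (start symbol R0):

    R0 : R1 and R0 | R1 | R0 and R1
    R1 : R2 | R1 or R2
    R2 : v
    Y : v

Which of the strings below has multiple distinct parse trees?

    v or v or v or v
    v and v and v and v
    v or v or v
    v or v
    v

v or v or v or v: 1 tree
v and v and v and v: 8 trees
v or v or v: 1 tree
v or v: 1 tree
v: 1 tree

v and v and v and v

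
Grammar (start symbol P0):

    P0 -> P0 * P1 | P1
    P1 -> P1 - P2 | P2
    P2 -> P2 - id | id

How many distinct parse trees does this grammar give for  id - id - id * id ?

Parse trees for id - id - id * id:
  [P0 [P0 [P1 [P1 [P2 id]] - [P2 [P2 id] - id]]] * [P1 [P2 id]]]
  [P0 [P0 [P1 [P1 [P1 [P2 id]] - [P2 id]] - [P2 id]]] * [P1 [P2 id]]]
  [P0 [P0 [P1 [P1 [P2 [P2 id] - id]] - [P2 id]]] * [P1 [P2 id]]]
  [P0 [P0 [P1 [P2 [P2 [P2 id] - id] - id]]] * [P1 [P2 id]]]

4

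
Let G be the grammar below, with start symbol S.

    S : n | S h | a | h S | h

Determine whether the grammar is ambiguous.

Ambiguous

Witness: h h

Derivation 1: S ⇒ S h ⇒ h h
Derivation 2: S ⇒ h S ⇒ h h

Two distinct leftmost derivations for the same string.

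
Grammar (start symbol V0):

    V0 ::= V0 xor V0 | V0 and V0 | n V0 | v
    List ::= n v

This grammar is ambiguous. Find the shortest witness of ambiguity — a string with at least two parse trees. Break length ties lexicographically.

n v and v

length 1: no string has ≥2 trees
length 2: no string has ≥2 trees
length 3: no string has ≥2 trees
length 4: n v and v has 2 parse trees

Two derivations of n v and v:
  V0 ⇒ V0 and V0 ⇒ n V0 and V0 ⇒ n v and V0 ⇒ n v and v
  V0 ⇒ n V0 ⇒ n V0 and V0 ⇒ n v and V0 ⇒ n v and v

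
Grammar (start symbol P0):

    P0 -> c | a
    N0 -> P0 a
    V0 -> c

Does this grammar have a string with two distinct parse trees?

Unambiguous

(N0, V0 are unreachable from P0, so their rules don't affect L(P0).) The reachable rules are right-linear with at most one rule per (nonterminal, next-terminal) pair. Each input token forces the next rule, so parsing is deterministic.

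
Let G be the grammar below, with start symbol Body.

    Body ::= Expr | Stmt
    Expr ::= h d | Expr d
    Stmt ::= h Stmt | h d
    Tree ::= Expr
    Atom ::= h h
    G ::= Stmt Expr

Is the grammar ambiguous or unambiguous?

Ambiguous

Witness: h d

Derivation 1: Body ⇒ Expr ⇒ h d
Derivation 2: Body ⇒ Stmt ⇒ h d

Two distinct leftmost derivations for the same string.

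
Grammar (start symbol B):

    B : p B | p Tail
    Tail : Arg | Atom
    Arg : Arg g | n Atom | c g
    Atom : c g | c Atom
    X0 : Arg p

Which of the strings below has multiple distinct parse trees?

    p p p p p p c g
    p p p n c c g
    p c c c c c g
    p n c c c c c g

p p p p p p c g: 2 trees
p p p n c c g: 1 tree
p c c c c c g: 1 tree
p n c c c c c g: 1 tree

p p p p p p c g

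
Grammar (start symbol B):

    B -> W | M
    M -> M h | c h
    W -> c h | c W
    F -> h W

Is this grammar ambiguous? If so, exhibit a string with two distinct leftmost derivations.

Ambiguous

Witness: c h

Derivation 1: B ⇒ W ⇒ c h
Derivation 2: B ⇒ M ⇒ c h

Two distinct leftmost derivations for the same string.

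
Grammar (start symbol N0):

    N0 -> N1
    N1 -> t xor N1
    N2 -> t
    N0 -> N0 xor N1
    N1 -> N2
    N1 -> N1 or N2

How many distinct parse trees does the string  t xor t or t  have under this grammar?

Parse trees for t xor t or t:
  [N0 [N1 t xor [N1 [N1 [N2 t]] or [N2 t]]]]
  [N0 [N1 [N1 t xor [N1 [N2 t]]] or [N2 t]]]
  [N0 [N0 [N1 [N2 t]]] xor [N1 [N1 [N2 t]] or [N2 t]]]

3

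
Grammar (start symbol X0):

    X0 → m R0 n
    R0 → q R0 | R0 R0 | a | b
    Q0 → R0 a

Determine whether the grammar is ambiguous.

Witness: m a a a n

Derivation 1: X0 ⇒ m R0 n ⇒ m R0 R0 n ⇒ m R0 R0 R0 n ⇒ m a R0 R0 n ⇒ m a a R0 n ⇒ m a a a n
Derivation 2: X0 ⇒ m R0 n ⇒ m R0 R0 n ⇒ m a R0 n ⇒ m a R0 R0 n ⇒ m a a R0 n ⇒ m a a a n

Two distinct leftmost derivations for the same string.

Ambiguous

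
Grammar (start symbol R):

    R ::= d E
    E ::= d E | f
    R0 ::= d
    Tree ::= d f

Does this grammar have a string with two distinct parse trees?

(R0, Tree are unreachable from R, so their rules don't affect L(R).) Each reachable nonterminal has at most one production per leading terminal, and all productions are right-linear; the derivation is determined token-by-token.

Unambiguous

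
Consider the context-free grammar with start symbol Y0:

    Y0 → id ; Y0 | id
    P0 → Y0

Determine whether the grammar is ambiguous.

Unambiguous

Only Y0 is reachable from Y0; ignoring the rest: The reachable grammar is A → atom sep A | atom. Each atom is followed by either the separator (recurse) or end-of-string (stop) — no choice point.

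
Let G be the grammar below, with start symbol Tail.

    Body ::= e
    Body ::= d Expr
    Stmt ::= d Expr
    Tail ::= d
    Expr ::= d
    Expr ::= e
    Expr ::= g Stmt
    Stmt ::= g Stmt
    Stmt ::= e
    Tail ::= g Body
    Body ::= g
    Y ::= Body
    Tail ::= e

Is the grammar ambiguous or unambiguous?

Only Tail, Body, Expr, Stmt are reachable from Tail; ignoring the rest: Each reachable nonterminal has at most one production per leading terminal, and all productions are right-linear; the derivation is determined token-by-token.

Unambiguous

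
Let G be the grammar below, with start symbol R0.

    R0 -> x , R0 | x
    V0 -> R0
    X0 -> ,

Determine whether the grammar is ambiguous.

Unambiguous

Only R0 is reachable from R0; ignoring the rest: The reachable grammar is A → atom sep A | atom. Each atom is followed by either the separator (recurse) or end-of-string (stop) — no choice point.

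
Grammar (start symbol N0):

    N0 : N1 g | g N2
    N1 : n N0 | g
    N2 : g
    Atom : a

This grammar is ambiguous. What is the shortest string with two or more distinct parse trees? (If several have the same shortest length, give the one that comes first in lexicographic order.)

length 2: g g has 2 parse trees

Two derivations of g g:
  N0 ⇒ N1 g ⇒ g g
  N0 ⇒ g N2 ⇒ g g

g g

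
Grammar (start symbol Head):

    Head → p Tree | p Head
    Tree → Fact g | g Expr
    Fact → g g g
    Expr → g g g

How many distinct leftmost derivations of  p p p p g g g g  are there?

2

Parse trees for p p p p g g g g:
  [Head p [Head p [Head p [Head p [Tree [Fact g g g] g]]]]]
  [Head p [Head p [Head p [Head p [Tree g [Expr g g g]]]]]]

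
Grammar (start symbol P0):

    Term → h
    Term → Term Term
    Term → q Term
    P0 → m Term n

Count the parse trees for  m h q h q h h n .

12

Parse trees for m h q h q h h n (showing first 6 of 12):
  [P0 m [Term [Term h] [Term [Term q [Term h]] [Term [Term q [Term h]] [Term h]]]] n]
  [P0 m [Term [Term h] [Term [Term q [Term h]] [Term q [Term [Term h] [Term h]]]]] n]
  [P0 m [Term [Term h] [Term [Term [Term q [Term h]] [Term q [Term h]]] [Term h]]] n]
  [P0 m [Term [Term h] [Term [Term q [Term [Term h] [Term q [Term h]]]] [Term h]]] n]
  [P0 m [Term [Term h] [Term q [Term [Term h] [Term [Term q [Term h]] [Term h]]]]] n]
  [P0 m [Term [Term h] [Term q [Term [Term h] [Term q [Term [Term h] [Term h]]]]]] n]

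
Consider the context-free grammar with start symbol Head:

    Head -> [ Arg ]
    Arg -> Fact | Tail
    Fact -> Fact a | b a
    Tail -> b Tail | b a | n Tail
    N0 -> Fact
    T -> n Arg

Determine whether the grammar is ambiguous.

Ambiguous

Witness: [ b a ]

Derivation 1: Head ⇒ [ Arg ] ⇒ [ Fact ] ⇒ [ b a ]
Derivation 2: Head ⇒ [ Arg ] ⇒ [ Tail ] ⇒ [ b a ]

Two distinct leftmost derivations for the same string.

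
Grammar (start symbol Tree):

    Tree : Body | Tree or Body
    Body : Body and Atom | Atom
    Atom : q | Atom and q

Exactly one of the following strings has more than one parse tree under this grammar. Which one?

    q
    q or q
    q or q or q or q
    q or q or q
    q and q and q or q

q and q and q or q

q: 1 tree
q or q: 1 tree
q or q or q or q: 1 tree
q or q or q: 1 tree
q and q and q or q: 4 trees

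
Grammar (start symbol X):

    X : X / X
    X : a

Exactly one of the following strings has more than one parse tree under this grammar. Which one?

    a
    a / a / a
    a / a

a: 1 tree
a / a / a: 2 trees
a / a: 1 tree

a / a / a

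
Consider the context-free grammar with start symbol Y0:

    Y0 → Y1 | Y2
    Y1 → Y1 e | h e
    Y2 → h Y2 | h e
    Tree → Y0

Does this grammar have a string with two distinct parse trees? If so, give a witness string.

Witness: h e

Derivation 1: Y0 ⇒ Y1 ⇒ h e
Derivation 2: Y0 ⇒ Y2 ⇒ h e

Two distinct leftmost derivations for the same string.

Ambiguous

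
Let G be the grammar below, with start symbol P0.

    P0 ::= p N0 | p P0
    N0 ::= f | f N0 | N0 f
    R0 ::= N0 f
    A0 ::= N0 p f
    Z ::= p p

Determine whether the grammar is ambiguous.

Witness: p f f

Derivation 1: P0 ⇒ p N0 ⇒ p f N0 ⇒ p f f
Derivation 2: P0 ⇒ p N0 ⇒ p N0 f ⇒ p f f

Two distinct leftmost derivations for the same string.

Ambiguous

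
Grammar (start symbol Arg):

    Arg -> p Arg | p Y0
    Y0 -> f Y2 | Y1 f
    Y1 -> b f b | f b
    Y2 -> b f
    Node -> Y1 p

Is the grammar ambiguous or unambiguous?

Witness: p f b f

Derivation 1: Arg ⇒ p Y0 ⇒ p f Y2 ⇒ p f b f
Derivation 2: Arg ⇒ p Y0 ⇒ p Y1 f ⇒ p f b f

Two distinct leftmost derivations for the same string.

Ambiguous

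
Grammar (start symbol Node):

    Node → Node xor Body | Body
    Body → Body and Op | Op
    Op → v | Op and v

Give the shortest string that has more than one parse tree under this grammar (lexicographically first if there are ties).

v and v

length 1: no string has ≥2 trees
length 3: v and v has 2 parse trees

Two derivations of v and v:
  Node ⇒ Body ⇒ Body and Op ⇒ Op and Op ⇒ v and Op ⇒ v and v
  Node ⇒ Body ⇒ Op ⇒ Op and v ⇒ v and v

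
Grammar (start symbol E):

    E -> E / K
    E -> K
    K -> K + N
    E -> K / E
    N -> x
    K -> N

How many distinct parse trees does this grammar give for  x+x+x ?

1

Parse trees for x+x+x:
  [E [K [K [K [N x]] + [N x]] + [N x]]]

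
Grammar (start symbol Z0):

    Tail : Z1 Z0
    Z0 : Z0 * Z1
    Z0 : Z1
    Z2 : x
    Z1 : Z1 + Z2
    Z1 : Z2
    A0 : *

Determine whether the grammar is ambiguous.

Only Z0, Z1, Z2 are reachable from Z0; ignoring the rest: Z0 → Z0 * Z1 | Z1  ;  Z1 → Z1 + Z2 | Z2  — a left-associative chain with Z2 at the bottom. Each string factors uniquely by precedence.

Unambiguous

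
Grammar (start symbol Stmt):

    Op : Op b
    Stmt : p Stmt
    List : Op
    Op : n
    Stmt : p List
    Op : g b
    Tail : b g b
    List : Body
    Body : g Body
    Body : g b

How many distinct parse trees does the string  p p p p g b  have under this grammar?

2

Parse trees for p p p p g b:
  [Stmt p [Stmt p [Stmt p [Stmt p [List [Op g b]]]]]]
  [Stmt p [Stmt p [Stmt p [Stmt p [List [Body g b]]]]]]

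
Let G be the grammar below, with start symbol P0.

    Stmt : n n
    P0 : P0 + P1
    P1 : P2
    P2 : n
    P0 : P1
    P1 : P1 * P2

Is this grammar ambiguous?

Only P0, P1, P2 are reachable from P0; ignoring the rest: P0 → P0 + P1 | P1  ;  P1 → P1 * P2 | P2  — a left-associative chain with P2 at the bottom. Each string factors uniquely by precedence.

Unambiguous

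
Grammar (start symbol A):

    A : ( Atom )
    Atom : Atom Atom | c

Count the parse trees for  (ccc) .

Parse trees for (ccc):
  [A ( [Atom [Atom c] [Atom [Atom c] [Atom c]]] )]
  [A ( [Atom [Atom [Atom c] [Atom c]] [Atom c]] )]

2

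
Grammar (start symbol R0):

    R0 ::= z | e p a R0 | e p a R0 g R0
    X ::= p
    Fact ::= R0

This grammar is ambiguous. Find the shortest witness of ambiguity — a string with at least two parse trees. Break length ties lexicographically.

length 1: no string has ≥2 trees
length 4: no string has ≥2 trees
length 6: no string has ≥2 trees
length 7: no string has ≥2 trees
length 9: e p a e p a z g z has 2 parse trees

Two derivations of e p a e p a z g z:
  R0 ⇒ e p a R0 ⇒ e p a e p a R0 g R0 ⇒ e p a e p a z g R0 ⇒ e p a e p a z g z
  R0 ⇒ e p a R0 g R0 ⇒ e p a e p a R0 g R0 ⇒ e p a e p a z g R0 ⇒ e p a e p a z g z

e p a e p a z g z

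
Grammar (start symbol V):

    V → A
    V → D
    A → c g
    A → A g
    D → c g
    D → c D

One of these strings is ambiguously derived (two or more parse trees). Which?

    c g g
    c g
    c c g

c g

c g g: 1 tree
c g: 2 trees
c c g: 1 tree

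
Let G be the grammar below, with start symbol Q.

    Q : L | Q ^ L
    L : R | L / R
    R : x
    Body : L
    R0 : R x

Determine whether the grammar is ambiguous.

Only Q, L, R are reachable from Q; ignoring the rest: Q → Q ^ L | L  ;  L → L / R | R  — a left-associative chain with R at the bottom. Each string factors uniquely by precedence.

Unambiguous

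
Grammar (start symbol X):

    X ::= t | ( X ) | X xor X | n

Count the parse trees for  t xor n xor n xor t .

5

Parse trees for t xor n xor n xor t:
  [X [X t] xor [X [X n] xor [X [X n] xor [X t]]]]
  [X [X t] xor [X [X [X n] xor [X n]] xor [X t]]]
  [X [X [X t] xor [X n]] xor [X [X n] xor [X t]]]
  [X [X [X t] xor [X [X n] xor [X n]]] xor [X t]]
  [X [X [X [X t] xor [X n]] xor [X n]] xor [X t]]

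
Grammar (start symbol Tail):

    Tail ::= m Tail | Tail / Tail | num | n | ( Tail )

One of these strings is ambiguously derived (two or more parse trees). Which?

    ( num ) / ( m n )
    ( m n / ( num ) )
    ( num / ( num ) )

( m n / ( num ) )

( num ) / ( m n ): 1 tree
( m n / ( num ) ): 2 trees
( num / ( num ) ): 1 tree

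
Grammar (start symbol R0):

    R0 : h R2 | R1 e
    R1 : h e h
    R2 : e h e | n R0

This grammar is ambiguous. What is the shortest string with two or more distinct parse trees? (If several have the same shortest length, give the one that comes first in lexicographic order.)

length 4: h e h e has 2 parse trees

Two derivations of h e h e:
  R0 ⇒ h R2 ⇒ h e h e
  R0 ⇒ R1 e ⇒ h e h e

h e h e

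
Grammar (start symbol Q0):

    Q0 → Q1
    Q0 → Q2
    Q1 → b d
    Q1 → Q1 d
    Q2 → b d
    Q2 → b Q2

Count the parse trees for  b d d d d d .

Parse trees for b d d d d d:
  [Q0 [Q1 [Q1 [Q1 [Q1 [Q1 b d] d] d] d] d]]

1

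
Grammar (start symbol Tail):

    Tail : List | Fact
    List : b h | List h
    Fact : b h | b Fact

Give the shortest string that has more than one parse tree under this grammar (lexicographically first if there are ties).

b h

length 2: b h has 2 parse trees

Two derivations of b h:
  Tail ⇒ List ⇒ b h
  Tail ⇒ Fact ⇒ b h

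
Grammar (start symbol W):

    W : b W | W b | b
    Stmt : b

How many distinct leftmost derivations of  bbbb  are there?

8

Parse trees for bbbb:
  [W b [W b [W b [W b]]]]
  [W b [W b [W [W b] b]]]
  [W b [W [W b [W b]] b]]
  [W b [W [W [W b] b] b]]
  [W [W b [W b [W b]]] b]
  [W [W b [W [W b] b]] b]
  [W [W [W b [W b]] b] b]
  [W [W [W [W b] b] b] b]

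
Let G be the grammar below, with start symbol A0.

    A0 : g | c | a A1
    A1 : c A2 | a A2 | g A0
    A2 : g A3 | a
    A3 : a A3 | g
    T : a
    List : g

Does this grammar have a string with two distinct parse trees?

(T, List are unreachable from A0, so their rules don't affect L(A0).) Each reachable nonterminal has at most one production per leading terminal, and all productions are right-linear; the derivation is determined token-by-token.

Unambiguous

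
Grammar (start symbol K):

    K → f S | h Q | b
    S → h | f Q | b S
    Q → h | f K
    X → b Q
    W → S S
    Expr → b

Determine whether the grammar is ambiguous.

Unambiguous

Only K, S, Q are reachable from K; ignoring the rest: Restricted to the reachable nonterminals, every rule has the form A → t or A → t B, and no two rules for the same A share a first terminal. The grammar encodes a DFA — one run per string.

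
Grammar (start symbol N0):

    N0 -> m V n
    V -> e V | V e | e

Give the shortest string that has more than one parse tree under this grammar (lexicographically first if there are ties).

m e e n

length 3: no string has ≥2 trees
length 4: m e e n has 2 parse trees

Two derivations of m e e n:
  N0 ⇒ m V n ⇒ m e V n ⇒ m e e n
  N0 ⇒ m V n ⇒ m V e n ⇒ m e e n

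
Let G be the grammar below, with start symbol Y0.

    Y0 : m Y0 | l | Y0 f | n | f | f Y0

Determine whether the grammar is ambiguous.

Ambiguous

Witness: f f

Derivation 1: Y0 ⇒ Y0 f ⇒ f f
Derivation 2: Y0 ⇒ f Y0 ⇒ f f

Two distinct leftmost derivations for the same string.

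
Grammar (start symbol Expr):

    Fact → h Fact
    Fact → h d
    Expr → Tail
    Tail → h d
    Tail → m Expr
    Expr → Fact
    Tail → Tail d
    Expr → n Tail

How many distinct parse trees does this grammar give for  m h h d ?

1

Parse trees for m h h d:
  [Expr [Tail m [Expr [Fact h [Fact h d]]]]]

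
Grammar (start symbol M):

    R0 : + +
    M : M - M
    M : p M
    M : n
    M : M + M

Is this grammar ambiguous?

Ambiguous

Witness: p n + n

Derivation 1: M ⇒ p M ⇒ p M + M ⇒ p n + M ⇒ p n + n
Derivation 2: M ⇒ M + M ⇒ p M + M ⇒ p n + M ⇒ p n + n

Two distinct leftmost derivations for the same string.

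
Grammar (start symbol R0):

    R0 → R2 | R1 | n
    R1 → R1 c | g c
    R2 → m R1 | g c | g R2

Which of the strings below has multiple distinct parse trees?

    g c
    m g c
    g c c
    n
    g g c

g c

g c: 2 trees
m g c: 1 tree
g c c: 1 tree
n: 1 tree
g g c: 1 tree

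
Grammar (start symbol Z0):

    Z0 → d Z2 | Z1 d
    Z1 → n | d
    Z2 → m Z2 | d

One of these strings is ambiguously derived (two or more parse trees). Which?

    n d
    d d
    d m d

d d

n d: 1 tree
d d: 2 trees
d m d: 1 tree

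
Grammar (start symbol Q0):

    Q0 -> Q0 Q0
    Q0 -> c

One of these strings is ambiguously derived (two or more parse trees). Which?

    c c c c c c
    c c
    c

c c c c c c: 42 trees
c c: 1 tree
c: 1 tree

c c c c c c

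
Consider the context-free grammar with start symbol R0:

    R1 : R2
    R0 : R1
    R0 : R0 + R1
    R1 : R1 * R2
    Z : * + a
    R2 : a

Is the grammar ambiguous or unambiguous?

(Z is unreachable from R0, so its rules don't affect L(R0).) The grammar is stratified — R0 handles '+' (left-recursive), R1 handles '*', R2 atoms. Each operator has a fixed associativity and precedence level, so every string has one parse.

Unambiguous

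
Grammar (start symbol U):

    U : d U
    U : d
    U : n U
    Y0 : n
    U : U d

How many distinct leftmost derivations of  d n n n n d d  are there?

Parse trees for d n n n n d d:
  [U d [U n [U n [U n [U n [U d [U d]]]]]]]
  [U d [U n [U n [U n [U n [U [U d] d]]]]]]
  [U d [U n [U n [U n [U [U n [U d]] d]]]]]
  [U d [U n [U n [U [U n [U n [U d]]] d]]]]
  [U d [U n [U [U n [U n [U n [U d]]]] d]]]
  [U d [U [U n [U n [U n [U n [U d]]]]] d]]
  [U [U d [U n [U n [U n [U n [U d]]]]]] d]

7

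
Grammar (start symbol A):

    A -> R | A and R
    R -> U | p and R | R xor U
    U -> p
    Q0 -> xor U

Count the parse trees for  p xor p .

Parse trees for p xor p:
  [A [R [R [U p]] xor [U p]]]

1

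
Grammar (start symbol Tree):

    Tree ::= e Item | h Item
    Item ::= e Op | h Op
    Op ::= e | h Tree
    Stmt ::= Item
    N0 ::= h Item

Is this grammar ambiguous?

Only Tree, Item, Op are reachable from Tree; ignoring the rest: The reachable rules are right-linear with at most one rule per (nonterminal, next-terminal) pair. Each input token forces the next rule, so parsing is deterministic.

Unambiguous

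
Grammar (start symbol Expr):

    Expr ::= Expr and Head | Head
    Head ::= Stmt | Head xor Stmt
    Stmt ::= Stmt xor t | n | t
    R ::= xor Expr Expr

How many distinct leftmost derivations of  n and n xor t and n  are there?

2

Parse trees for n and n xor t and n:
  [Expr [Expr [Expr [Head [Stmt n]]] and [Head [Stmt [Stmt n] xor t]]] and [Head [Stmt n]]]
  [Expr [Expr [Expr [Head [Stmt n]]] and [Head [Head [Stmt n]] xor [Stmt t]]] and [Head [Stmt n]]]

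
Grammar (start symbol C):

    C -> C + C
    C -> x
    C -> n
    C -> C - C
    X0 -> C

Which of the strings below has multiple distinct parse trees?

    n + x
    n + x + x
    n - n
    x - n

n + x: 1 tree
n + x + x: 2 trees
n - n: 1 tree
x - n: 1 tree

n + x + x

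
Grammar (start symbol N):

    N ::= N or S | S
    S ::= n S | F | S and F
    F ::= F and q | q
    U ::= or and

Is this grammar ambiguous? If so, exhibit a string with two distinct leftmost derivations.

Witness: q and q

Derivation 1: N ⇒ S ⇒ F ⇒ F and q ⇒ q and q
Derivation 2: N ⇒ S ⇒ S and F ⇒ F and F ⇒ q and F ⇒ q and q

Two distinct leftmost derivations for the same string.

Ambiguous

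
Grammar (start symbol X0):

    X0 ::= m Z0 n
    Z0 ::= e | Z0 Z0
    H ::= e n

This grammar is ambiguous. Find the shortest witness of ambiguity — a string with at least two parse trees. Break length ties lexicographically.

length 3: no string has ≥2 trees
length 4: no string has ≥2 trees
length 5: m e e e n has 2 parse trees

Two derivations of m e e e n:
  X0 ⇒ m Z0 n ⇒ m Z0 Z0 n ⇒ m e Z0 n ⇒ m e Z0 Z0 n ⇒ m e e Z0 n ⇒ m e e e n
  X0 ⇒ m Z0 n ⇒ m Z0 Z0 n ⇒ m Z0 Z0 Z0 n ⇒ m e Z0 Z0 n ⇒ m e e Z0 n ⇒ m e e e n

m e e e n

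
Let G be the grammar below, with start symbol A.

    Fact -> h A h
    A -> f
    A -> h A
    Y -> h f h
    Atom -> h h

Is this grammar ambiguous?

Unambiguous

(Y, Atom, Fact are unreachable from A, so their rules don't affect L(A).) The reachable rules are right-linear with at most one rule per (nonterminal, next-terminal) pair. Each input token forces the next rule, so parsing is deterministic.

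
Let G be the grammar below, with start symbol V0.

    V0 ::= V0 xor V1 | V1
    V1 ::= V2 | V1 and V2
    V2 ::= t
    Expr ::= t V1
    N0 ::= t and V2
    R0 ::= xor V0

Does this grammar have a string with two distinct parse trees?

Only V0, V1, V2 are reachable from V0; ignoring the rest: V0 → V0 xor V1 | V1  ;  V1 → V1 and V2 | V2  — a left-associative chain with V2 at the bottom. Each string factors uniquely by precedence.

Unambiguous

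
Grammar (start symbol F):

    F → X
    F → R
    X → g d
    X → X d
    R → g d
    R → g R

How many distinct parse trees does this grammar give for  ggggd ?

Parse trees for ggggd:
  [F [R g [R g [R g [R g d]]]]]

1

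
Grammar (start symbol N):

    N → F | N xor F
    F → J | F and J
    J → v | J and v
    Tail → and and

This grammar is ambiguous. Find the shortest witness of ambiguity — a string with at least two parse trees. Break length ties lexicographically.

length 1: no string has ≥2 trees
length 3: v and v has 2 parse trees

Two derivations of v and v:
  N ⇒ F ⇒ J ⇒ J and v ⇒ v and v
  N ⇒ F ⇒ F and J ⇒ J and J ⇒ v and J ⇒ v and v

v and v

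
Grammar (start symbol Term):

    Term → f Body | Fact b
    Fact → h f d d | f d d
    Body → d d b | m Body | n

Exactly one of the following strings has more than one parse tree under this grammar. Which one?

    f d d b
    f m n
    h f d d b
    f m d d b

f d d b

f d d b: 2 trees
f m n: 1 tree
h f d d b: 1 tree
f m d d b: 1 tree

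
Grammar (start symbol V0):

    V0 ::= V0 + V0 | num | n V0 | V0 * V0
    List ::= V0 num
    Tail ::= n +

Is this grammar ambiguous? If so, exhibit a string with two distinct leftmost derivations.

Ambiguous

Witness: n num * num

Derivation 1: V0 ⇒ n V0 ⇒ n V0 * V0 ⇒ n num * V0 ⇒ n num * num
Derivation 2: V0 ⇒ V0 * V0 ⇒ n V0 * V0 ⇒ n num * V0 ⇒ n num * num

Two distinct leftmost derivations for the same string.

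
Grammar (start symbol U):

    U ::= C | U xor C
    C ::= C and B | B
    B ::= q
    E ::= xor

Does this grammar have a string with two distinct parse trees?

Unambiguous

(E is unreachable from U, so its rules don't affect L(U).) The grammar is stratified — U handles 'xor' (left-recursive), C handles 'and', B atoms. Each operator has a fixed associativity and precedence level, so every string has one parse.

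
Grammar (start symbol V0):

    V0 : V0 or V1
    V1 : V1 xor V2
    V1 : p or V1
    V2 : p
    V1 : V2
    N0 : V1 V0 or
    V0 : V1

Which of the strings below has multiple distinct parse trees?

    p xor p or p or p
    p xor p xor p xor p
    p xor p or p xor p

p xor p or p or p

p xor p or p or p: 2 trees
p xor p xor p xor p: 1 tree
p xor p or p xor p: 1 tree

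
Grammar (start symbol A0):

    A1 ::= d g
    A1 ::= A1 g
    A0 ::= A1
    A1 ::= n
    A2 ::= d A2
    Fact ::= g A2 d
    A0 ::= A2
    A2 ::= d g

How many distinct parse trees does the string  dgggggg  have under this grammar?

Parse trees for dgggggg:
  [A0 [A1 [A1 [A1 [A1 [A1 [A1 d g] g] g] g] g] g]]

1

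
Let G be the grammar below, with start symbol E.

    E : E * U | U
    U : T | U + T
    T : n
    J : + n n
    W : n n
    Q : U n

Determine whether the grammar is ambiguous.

Unambiguous

Only E, U, T are reachable from E; ignoring the rest: The grammar is stratified — E handles '*' (left-recursive), U handles '+', T atoms. Each operator has a fixed associativity and precedence level, so every string has one parse.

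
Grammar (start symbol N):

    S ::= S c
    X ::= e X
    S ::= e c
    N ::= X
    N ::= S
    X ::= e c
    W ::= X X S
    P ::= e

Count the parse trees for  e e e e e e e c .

Parse trees for e e e e e e e c:
  [N [X e [X e [X e [X e [X e [X e [X e c]]]]]]]]

1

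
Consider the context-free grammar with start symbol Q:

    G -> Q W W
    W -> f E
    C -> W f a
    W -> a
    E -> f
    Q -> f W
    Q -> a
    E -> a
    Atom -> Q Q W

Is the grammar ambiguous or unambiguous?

Unambiguous

Only Q, W, E are reachable from Q; ignoring the rest: Each reachable nonterminal has at most one production per leading terminal, and all productions are right-linear; the derivation is determined token-by-token.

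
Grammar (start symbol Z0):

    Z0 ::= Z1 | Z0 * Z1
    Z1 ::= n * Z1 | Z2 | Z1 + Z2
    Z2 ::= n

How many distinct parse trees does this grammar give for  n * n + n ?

3

Parse trees for n * n + n:
  [Z0 [Z1 n * [Z1 [Z1 [Z2 n]] + [Z2 n]]]]
  [Z0 [Z1 [Z1 n * [Z1 [Z2 n]]] + [Z2 n]]]
  [Z0 [Z0 [Z1 [Z2 n]]] * [Z1 [Z1 [Z2 n]] + [Z2 n]]]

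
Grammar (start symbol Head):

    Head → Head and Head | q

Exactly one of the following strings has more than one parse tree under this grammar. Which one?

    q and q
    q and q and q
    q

q and q: 1 tree
q and q and q: 2 trees
q: 1 tree

q and q and q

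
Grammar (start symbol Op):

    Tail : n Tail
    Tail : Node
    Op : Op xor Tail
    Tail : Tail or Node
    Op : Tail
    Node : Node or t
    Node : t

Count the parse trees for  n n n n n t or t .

Parse trees for n n n n n t or t:
  [Op [Tail n [Tail n [Tail n [Tail n [Tail n [Tail [Node [Node t] or t]]]]]]]]
  [Op [Tail n [Tail n [Tail n [Tail n [Tail n [Tail [Tail [Node t]] or [Node t]]]]]]]]
  [Op [Tail n [Tail n [Tail n [Tail n [Tail [Tail n [Tail [Node t]]] or [Node t]]]]]]]
  [Op [Tail n [Tail n [Tail n [Tail [Tail n [Tail n [Tail [Node t]]]] or [Node t]]]]]]
  [Op [Tail n [Tail n [Tail [Tail n [Tail n [Tail n [Tail [Node t]]]]] or [Node t]]]]]
  [Op [Tail n [Tail [Tail n [Tail n [Tail n [Tail n [Tail [Node t]]]]]] or [Node t]]]]
  [Op [Tail [Tail n [Tail n [Tail n [Tail n [Tail n [Tail [Node t]]]]]]] or [Node t]]]

7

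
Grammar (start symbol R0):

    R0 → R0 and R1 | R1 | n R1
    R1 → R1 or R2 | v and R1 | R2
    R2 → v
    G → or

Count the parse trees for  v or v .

1

Parse trees for v or v:
  [R0 [R1 [R1 [R2 v]] or [R2 v]]]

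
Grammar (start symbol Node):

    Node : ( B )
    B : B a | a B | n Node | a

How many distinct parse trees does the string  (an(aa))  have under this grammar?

Parse trees for (an(aa)):
  [Node ( [B a [B n [Node ( [B [B a] a] )]]] )]
  [Node ( [B a [B n [Node ( [B a [B a]] )]]] )]

2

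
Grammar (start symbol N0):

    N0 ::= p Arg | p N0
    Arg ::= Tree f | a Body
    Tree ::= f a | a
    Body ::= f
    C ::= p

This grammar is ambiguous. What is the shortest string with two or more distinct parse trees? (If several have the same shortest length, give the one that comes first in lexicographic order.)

p a f

length 3: p a f has 2 parse trees

Two derivations of p a f:
  N0 ⇒ p Arg ⇒ p Tree f ⇒ p a f
  N0 ⇒ p Arg ⇒ p a Body ⇒ p a f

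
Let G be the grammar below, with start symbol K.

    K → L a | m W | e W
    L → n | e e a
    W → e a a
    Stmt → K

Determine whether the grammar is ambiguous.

Ambiguous

Witness: e e a a

Derivation 1: K ⇒ L a ⇒ e e a a
Derivation 2: K ⇒ e W ⇒ e e a a

Two distinct leftmost derivations for the same string.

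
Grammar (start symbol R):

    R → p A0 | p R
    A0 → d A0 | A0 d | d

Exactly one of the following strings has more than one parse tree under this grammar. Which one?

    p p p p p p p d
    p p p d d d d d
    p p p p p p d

p p p d d d d d

p p p p p p p d: 1 tree
p p p d d d d d: 16 trees
p p p p p p d: 1 tree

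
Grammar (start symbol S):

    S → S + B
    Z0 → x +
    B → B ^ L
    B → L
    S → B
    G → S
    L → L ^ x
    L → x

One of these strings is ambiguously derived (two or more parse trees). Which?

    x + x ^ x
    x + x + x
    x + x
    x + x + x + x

x + x ^ x: 2 trees
x + x + x: 1 tree
x + x: 1 tree
x + x + x + x: 1 tree

x + x ^ x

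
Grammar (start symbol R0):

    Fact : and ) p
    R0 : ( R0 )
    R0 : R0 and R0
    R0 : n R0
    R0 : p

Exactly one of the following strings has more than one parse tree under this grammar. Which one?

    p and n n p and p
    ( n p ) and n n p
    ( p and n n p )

p and n n p and p

p and n n p and p: 4 trees
( n p ) and n n p: 1 tree
( p and n n p ): 1 tree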